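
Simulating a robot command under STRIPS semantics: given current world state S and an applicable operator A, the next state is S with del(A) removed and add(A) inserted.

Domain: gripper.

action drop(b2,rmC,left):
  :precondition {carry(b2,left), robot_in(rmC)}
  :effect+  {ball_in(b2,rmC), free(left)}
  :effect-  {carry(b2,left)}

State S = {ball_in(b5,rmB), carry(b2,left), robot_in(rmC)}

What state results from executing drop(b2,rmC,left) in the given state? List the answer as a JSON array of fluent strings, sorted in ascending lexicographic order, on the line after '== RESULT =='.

Compute (S \ del) ∪ add:
  pre ⊆ S: {carry(b2,left), robot_in(rmC)} ⊆ S  — applicable
  S \ del = {ball_in(b5,rmB), robot_in(rmC)}
  ∪ add   = {ball_in(b2,rmC), ball_in(b5,rmB), free(left), robot_in(rmC)}

== RESULT ==
["ball_in(b2,rmC)", "ball_in(b5,rmB)", "free(left)", "robot_in(rmC)"]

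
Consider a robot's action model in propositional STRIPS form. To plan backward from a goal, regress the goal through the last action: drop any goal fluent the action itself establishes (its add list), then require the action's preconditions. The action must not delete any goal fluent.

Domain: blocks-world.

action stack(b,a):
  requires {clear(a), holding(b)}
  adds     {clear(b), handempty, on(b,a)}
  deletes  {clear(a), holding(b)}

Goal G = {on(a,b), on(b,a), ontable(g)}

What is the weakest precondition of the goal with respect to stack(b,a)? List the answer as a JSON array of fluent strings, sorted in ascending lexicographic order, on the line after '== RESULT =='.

Compute (G \ add) ∪ pre:
  G ∩ del = {}  (empty — regression defined)
  G \ add = {on(a,b), on(b,a), ontable(g)} \ {clear(b), handempty, on(b,a)} = {on(a,b), ontable(g)}
  ∪ pre   = {on(a,b), ontable(g)} ∪ {clear(a), holding(b)}
          = {clear(a), holding(b), on(a,b), ontable(g)}

== RESULT ==
["clear(a)", "holding(b)", "on(a,b)", "ontable(g)"]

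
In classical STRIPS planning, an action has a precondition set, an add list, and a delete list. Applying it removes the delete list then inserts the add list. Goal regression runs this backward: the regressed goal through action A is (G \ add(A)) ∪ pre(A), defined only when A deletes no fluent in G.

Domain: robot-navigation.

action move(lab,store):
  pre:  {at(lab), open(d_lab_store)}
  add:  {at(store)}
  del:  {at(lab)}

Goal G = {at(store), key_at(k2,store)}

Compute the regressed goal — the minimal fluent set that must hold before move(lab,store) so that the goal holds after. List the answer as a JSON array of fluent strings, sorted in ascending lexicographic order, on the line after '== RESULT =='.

Compute (G \ add) ∪ pre:
  G ∩ del = {}  (empty — regression defined)
  G \ add = {at(store), key_at(k2,store)} \ {at(store)} = {key_at(k2,store)}
  ∪ pre   = {key_at(k2,store)} ∪ {at(lab), open(d_lab_store)}
          = {at(lab), key_at(k2,store), open(d_lab_store)}

== RESULT ==
["at(lab)", "key_at(k2,store)", "open(d_lab_store)"]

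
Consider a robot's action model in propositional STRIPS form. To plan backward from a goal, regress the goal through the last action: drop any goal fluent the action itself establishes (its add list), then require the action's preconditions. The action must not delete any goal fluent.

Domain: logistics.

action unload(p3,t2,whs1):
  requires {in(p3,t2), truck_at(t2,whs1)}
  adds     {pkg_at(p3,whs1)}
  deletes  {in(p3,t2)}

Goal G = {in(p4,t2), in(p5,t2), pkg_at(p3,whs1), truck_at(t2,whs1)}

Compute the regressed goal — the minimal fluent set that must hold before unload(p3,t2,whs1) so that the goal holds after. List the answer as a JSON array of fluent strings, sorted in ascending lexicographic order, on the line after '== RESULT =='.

Regress:
  G ∩ del = {}  (empty — regression defined)
  G \ add = {in(p4,t2), in(p5,t2), pkg_at(p3,whs1), truck_at(t2,whs1)} \ {pkg_at(p3,whs1)} = {in(p4,t2), in(p5,t2), truck_at(t2,whs1)}
  ∪ pre   = {in(p4,t2), in(p5,t2), truck_at(t2,whs1)} ∪ {in(p3,t2), truck_at(t2,whs1)}
          = {in(p3,t2), in(p4,t2), in(p5,t2), truck_at(t2,whs1)}

== RESULT ==
["in(p3,t2)", "in(p4,t2)", "in(p5,t2)", "truck_at(t2,whs1)"]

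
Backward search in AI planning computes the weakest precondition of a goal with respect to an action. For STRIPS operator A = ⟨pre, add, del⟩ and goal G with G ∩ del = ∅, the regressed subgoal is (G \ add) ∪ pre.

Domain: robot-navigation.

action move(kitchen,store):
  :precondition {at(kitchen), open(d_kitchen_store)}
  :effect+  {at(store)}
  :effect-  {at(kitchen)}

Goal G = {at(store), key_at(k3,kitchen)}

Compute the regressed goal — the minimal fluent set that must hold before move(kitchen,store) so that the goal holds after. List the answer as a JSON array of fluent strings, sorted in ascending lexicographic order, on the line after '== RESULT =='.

Compute (G \ add) ∪ pre:
  G ∩ del = {}  (empty — regression defined)
  G \ add = {at(store), key_at(k3,kitchen)} \ {at(store)} = {key_at(k3,kitchen)}
  ∪ pre   = {key_at(k3,kitchen)} ∪ {at(kitchen), open(d_kitchen_store)}
          = {at(kitchen), key_at(k3,kitchen), open(d_kitchen_store)}

== RESULT ==
["at(kitchen)", "key_at(k3,kitchen)", "open(d_kitchen_store)"]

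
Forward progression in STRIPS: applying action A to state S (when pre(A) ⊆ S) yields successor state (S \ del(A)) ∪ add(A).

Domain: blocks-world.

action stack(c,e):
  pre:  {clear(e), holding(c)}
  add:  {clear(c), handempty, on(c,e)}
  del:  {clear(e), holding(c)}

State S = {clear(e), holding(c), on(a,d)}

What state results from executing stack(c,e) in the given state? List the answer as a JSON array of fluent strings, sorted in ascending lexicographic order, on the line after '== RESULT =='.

Compute (S \ del) ∪ add:
  pre ⊆ S: {clear(e), holding(c)} ⊆ S  — applicable
  S \ del = {on(a,d)}
  ∪ add   = {clear(c), handempty, on(a,d), on(c,e)}

== RESULT ==
["clear(c)", "handempty", "on(a,d)", "on(c,e)"]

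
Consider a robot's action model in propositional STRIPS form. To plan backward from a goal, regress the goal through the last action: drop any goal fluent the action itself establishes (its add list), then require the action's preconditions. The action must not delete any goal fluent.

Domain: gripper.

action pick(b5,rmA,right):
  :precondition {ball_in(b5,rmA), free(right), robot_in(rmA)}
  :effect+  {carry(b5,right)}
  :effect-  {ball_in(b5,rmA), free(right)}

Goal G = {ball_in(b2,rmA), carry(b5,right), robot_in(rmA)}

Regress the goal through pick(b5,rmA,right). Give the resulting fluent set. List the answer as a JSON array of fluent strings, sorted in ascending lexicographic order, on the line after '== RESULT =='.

Compute (G \ add) ∪ pre:
  G ∩ del = {}  (empty — regression defined)
  G \ add = {ball_in(b2,rmA), carry(b5,right), robot_in(rmA)} \ {carry(b5,right)} = {ball_in(b2,rmA), robot_in(rmA)}
  ∪ pre   = {ball_in(b2,rmA), robot_in(rmA)} ∪ {ball_in(b5,rmA), free(right), robot_in(rmA)}
          = {ball_in(b2,rmA), ball_in(b5,rmA), free(right), robot_in(rmA)}

== RESULT ==
["ball_in(b2,rmA)", "ball_in(b5,rmA)", "free(right)", "robot_in(rmA)"]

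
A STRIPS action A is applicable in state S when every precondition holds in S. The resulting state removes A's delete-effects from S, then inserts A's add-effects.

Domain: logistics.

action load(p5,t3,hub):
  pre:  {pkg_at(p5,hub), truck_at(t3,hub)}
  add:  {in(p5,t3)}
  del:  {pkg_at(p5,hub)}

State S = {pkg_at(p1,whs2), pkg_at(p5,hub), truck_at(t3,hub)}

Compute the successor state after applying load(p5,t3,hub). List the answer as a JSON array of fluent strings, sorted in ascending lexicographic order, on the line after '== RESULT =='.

Compute (S \ del) ∪ add:
  pre ⊆ S: {pkg_at(p5,hub), truck_at(t3,hub)} ⊆ S  — applicable
  S \ del = {pkg_at(p1,whs2), truck_at(t3,hub)}
  ∪ add   = {in(p5,t3), pkg_at(p1,whs2), truck_at(t3,hub)}

== RESULT ==
["in(p5,t3)", "pkg_at(p1,whs2)", "truck_at(t3,hub)"]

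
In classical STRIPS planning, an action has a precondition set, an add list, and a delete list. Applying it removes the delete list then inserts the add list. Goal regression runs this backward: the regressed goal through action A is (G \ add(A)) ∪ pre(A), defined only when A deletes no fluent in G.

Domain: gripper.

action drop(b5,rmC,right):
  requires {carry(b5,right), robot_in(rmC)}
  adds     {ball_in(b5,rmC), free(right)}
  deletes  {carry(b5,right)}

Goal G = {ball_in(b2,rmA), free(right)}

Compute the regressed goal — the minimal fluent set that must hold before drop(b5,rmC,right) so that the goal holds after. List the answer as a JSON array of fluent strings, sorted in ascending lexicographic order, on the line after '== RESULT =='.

Compute (G \ add) ∪ pre:
  G ∩ del = {}  (empty — regression defined)
  G \ add = {ball_in(b2,rmA), free(right)} \ {ball_in(b5,rmC), free(right)} = {ball_in(b2,rmA)}
  ∪ pre   = {ball_in(b2,rmA)} ∪ {carry(b5,right), robot_in(rmC)}
          = {ball_in(b2,rmA), carry(b5,right), robot_in(rmC)}

== RESULT ==
["ball_in(b2,rmA)", "carry(b5,right)", "robot_in(rmC)"]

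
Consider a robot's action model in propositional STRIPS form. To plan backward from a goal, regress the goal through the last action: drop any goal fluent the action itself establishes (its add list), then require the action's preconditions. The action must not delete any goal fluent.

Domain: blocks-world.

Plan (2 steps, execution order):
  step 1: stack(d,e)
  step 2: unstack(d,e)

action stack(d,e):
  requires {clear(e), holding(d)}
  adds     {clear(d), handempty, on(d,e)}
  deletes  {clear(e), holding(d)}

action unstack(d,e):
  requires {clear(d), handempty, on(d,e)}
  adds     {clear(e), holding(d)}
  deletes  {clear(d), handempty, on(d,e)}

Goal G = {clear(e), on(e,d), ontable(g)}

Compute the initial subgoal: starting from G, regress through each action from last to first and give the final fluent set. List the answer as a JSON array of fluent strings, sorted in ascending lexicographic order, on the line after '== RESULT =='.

Work backward from the goal:
  through step 2 (unstack(d,e)): drop {clear(e)}, keep {on(e,d), ontable(g)}, require {clear(d), handempty, on(d,e)}
    → {clear(d), handempty, on(d,e), on(e,d), ontable(g)}
  through step 1 (stack(d,e)): drop {clear(d), handempty, on(d,e)}, keep {on(e,d), ontable(g)}, require {clear(e), holding(d)}
    → {clear(e), holding(d), on(e,d), ontable(g)}

== RESULT ==
["clear(e)", "holding(d)", "on(e,d)", "ontable(g)"]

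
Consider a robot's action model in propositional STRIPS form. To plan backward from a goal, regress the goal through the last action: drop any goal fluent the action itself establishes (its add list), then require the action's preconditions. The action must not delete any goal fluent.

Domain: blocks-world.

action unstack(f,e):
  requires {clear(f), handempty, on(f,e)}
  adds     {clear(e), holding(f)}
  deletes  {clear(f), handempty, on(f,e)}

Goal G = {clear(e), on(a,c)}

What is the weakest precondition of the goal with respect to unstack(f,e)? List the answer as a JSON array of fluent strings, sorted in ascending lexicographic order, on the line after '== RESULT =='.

Regress:
  G ∩ del = {}  (empty — regression defined)
  G \ add = {clear(e), on(a,c)} \ {clear(e), holding(f)} = {on(a,c)}
  ∪ pre   = {on(a,c)} ∪ {clear(f), handempty, on(f,e)}
          = {clear(f), handempty, on(a,c), on(f,e)}

== RESULT ==
["clear(f)", "handempty", "on(a,c)", "on(f,e)"]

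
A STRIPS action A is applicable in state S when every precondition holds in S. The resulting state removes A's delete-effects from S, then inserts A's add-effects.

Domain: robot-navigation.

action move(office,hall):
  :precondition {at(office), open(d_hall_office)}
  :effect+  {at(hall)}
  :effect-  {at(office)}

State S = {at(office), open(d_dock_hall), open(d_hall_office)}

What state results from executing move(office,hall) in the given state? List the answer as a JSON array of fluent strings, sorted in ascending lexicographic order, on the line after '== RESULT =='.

Progress:
  pre ⊆ S: {at(office), open(d_hall_office)} ⊆ S  — applicable
  S \ del = {open(d_dock_hall), open(d_hall_office)}
  ∪ add   = {at(hall), open(d_dock_hall), open(d_hall_office)}

== RESULT ==
["at(hall)", "open(d_dock_hall)", "open(d_hall_office)"]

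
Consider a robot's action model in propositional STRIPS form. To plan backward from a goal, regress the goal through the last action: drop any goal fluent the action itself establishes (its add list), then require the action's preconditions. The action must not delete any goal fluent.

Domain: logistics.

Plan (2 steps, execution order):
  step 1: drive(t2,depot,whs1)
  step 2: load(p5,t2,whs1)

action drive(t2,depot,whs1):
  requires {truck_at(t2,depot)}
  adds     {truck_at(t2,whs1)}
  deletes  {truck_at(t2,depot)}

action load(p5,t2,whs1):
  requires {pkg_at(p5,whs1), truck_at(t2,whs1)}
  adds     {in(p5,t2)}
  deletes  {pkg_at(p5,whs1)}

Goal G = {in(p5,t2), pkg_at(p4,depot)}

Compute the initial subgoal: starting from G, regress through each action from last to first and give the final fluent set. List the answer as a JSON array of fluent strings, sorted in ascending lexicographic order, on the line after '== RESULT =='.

Work backward from the goal:
  through step 2 (load(p5,t2,whs1)): drop {in(p5,t2)}, keep {pkg_at(p4,depot)}, require {pkg_at(p5,whs1), truck_at(t2,whs1)}
    → {pkg_at(p4,depot), pkg_at(p5,whs1), truck_at(t2,whs1)}
  through step 1 (drive(t2,depot,whs1)): drop {truck_at(t2,whs1)}, keep {pkg_at(p4,depot), pkg_at(p5,whs1)}, require {truck_at(t2,depot)}
    → {pkg_at(p4,depot), pkg_at(p5,whs1), truck_at(t2,depot)}

== RESULT ==
["pkg_at(p4,depot)", "pkg_at(p5,whs1)", "truck_at(t2,depot)"]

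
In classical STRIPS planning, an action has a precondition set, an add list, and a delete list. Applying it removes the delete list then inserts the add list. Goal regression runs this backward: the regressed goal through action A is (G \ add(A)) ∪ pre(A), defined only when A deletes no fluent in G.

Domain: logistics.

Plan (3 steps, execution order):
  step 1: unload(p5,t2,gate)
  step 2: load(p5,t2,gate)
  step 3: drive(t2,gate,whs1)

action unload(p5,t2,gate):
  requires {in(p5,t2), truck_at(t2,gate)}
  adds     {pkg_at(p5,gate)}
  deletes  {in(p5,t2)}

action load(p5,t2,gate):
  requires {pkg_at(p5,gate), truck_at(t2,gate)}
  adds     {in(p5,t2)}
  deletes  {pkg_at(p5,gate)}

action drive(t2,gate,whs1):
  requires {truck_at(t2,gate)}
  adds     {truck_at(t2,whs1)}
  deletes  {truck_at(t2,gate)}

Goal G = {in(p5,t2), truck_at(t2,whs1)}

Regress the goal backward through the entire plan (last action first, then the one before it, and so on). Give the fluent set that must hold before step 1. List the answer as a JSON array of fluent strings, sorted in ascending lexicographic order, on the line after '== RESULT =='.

Regress step by step:
  through step 3 (drive(t2,gate,whs1)): drop {truck_at(t2,whs1)}, keep {in(p5,t2)}, require {truck_at(t2,gate)}
    → {in(p5,t2), truck_at(t2,gate)}
  through step 2 (load(p5,t2,gate)): drop {in(p5,t2)}, keep {truck_at(t2,gate)}, require {pkg_at(p5,gate), truck_at(t2,gate)}
    → {pkg_at(p5,gate), truck_at(t2,gate)}
  through step 1 (unload(p5,t2,gate)): drop {pkg_at(p5,gate)}, keep {truck_at(t2,gate)}, require {in(p5,t2), truck_at(t2,gate)}
    → {in(p5,t2), truck_at(t2,gate)}

== RESULT ==
["in(p5,t2)", "truck_at(t2,gate)"]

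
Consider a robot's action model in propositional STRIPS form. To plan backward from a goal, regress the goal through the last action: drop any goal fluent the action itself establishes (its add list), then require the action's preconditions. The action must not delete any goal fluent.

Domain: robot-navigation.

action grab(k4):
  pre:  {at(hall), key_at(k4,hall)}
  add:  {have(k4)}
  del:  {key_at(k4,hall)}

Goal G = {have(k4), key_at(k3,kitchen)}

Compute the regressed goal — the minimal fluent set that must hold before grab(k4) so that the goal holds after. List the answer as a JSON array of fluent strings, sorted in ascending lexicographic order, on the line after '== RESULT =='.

Compute (G \ add) ∪ pre:
  G ∩ del = {}  (empty — regression defined)
  G \ add = {have(k4), key_at(k3,kitchen)} \ {have(k4)} = {key_at(k3,kitchen)}
  ∪ pre   = {key_at(k3,kitchen)} ∪ {at(hall), key_at(k4,hall)}
          = {at(hall), key_at(k3,kitchen), key_at(k4,hall)}

== RESULT ==
["at(hall)", "key_at(k3,kitchen)", "key_at(k4,hall)"]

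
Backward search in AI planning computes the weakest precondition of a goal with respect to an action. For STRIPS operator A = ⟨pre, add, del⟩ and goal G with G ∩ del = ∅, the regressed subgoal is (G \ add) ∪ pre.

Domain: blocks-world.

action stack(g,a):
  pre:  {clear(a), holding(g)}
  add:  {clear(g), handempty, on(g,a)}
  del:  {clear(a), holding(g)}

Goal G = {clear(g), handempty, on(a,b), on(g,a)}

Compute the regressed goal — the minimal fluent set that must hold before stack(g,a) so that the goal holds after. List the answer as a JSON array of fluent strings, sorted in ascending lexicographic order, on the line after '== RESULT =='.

Compute (G \ add) ∪ pre:
  G ∩ del = {}  (empty — regression defined)
  G \ add = {clear(g), handempty, on(a,b), on(g,a)} \ {clear(g), handempty, on(g,a)} = {on(a,b)}
  ∪ pre   = {on(a,b)} ∪ {clear(a), holding(g)}
          = {clear(a), holding(g), on(a,b)}

== RESULT ==
["clear(a)", "holding(g)", "on(a,b)"]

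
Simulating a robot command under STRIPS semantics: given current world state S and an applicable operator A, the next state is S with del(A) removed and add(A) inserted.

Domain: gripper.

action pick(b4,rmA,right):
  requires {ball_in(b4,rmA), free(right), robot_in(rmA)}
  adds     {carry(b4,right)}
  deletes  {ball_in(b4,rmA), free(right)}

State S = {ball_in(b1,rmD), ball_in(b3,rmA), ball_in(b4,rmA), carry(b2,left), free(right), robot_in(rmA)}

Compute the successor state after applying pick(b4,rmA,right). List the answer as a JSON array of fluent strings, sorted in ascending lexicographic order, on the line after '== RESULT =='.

Compute (S \ del) ∪ add:
  pre ⊆ S: {ball_in(b4,rmA), free(right), robot_in(rmA)} ⊆ S  — applicable
  S \ del = {ball_in(b1,rmD), ball_in(b3,rmA), carry(b2,left), robot_in(rmA)}
  ∪ add   = {ball_in(b1,rmD), ball_in(b3,rmA), carry(b2,left), carry(b4,right), robot_in(rmA)}

== RESULT ==
["ball_in(b1,rmD)", "ball_in(b3,rmA)", "carry(b2,left)", "carry(b4,right)", "robot_in(rmA)"]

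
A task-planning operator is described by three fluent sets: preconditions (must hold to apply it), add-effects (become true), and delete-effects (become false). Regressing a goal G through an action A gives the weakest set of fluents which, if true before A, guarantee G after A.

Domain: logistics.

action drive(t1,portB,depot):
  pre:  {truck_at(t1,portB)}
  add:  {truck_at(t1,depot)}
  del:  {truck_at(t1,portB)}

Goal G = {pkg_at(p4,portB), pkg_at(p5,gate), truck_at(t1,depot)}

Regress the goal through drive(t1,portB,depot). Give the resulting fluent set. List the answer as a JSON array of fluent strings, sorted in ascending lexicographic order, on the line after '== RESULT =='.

Compute (G \ add) ∪ pre:
  G ∩ del = {}  (empty — regression defined)
  G \ add = {pkg_at(p4,portB), pkg_at(p5,gate), truck_at(t1,depot)} \ {truck_at(t1,depot)} = {pkg_at(p4,portB), pkg_at(p5,gate)}
  ∪ pre   = {pkg_at(p4,portB), pkg_at(p5,gate)} ∪ {truck_at(t1,portB)}
          = {pkg_at(p4,portB), pkg_at(p5,gate), truck_at(t1,portB)}

== RESULT ==
["pkg_at(p4,portB)", "pkg_at(p5,gate)", "truck_at(t1,portB)"]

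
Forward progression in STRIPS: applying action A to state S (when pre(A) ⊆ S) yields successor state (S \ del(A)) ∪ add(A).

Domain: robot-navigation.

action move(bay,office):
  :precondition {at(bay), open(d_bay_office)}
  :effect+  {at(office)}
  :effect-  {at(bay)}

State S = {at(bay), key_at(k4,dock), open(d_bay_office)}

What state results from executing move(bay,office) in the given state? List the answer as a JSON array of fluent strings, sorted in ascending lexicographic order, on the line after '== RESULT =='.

Progress:
  pre ⊆ S: {at(bay), open(d_bay_office)} ⊆ S  — applicable
  S \ del = {key_at(k4,dock), open(d_bay_office)}
  ∪ add   = {at(office), key_at(k4,dock), open(d_bay_office)}

== RESULT ==
["at(office)", "key_at(k4,dock)", "open(d_bay_office)"]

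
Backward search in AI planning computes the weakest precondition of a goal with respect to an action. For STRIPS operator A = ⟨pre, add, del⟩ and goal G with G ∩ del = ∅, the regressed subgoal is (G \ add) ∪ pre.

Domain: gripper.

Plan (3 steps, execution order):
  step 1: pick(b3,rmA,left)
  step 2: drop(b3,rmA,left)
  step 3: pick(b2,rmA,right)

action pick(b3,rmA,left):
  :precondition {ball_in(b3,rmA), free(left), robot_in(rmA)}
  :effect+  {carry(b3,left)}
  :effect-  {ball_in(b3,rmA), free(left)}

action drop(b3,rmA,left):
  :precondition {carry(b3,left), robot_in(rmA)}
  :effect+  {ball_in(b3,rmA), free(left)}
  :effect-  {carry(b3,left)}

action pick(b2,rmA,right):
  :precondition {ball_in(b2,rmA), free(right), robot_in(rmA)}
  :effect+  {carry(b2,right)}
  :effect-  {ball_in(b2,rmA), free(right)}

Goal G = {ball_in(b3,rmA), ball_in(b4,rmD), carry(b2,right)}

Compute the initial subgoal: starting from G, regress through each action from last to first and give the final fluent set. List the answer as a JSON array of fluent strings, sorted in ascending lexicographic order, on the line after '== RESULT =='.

Work backward from the goal:
  through step 3 (pick(b2,rmA,right)): drop {carry(b2,right)}, keep {ball_in(b3,rmA), ball_in(b4,rmD)}, require {ball_in(b2,rmA), free(right), robot_in(rmA)}
    → {ball_in(b2,rmA), ball_in(b3,rmA), ball_in(b4,rmD), free(right), robot_in(rmA)}
  through step 2 (drop(b3,rmA,left)): drop {ball_in(b3,rmA)}, keep {ball_in(b2,rmA), ball_in(b4,rmD), free(right), robot_in(rmA)}, require {carry(b3,left), robot_in(rmA)}
    → {ball_in(b2,rmA), ball_in(b4,rmD), carry(b3,left), free(right), robot_in(rmA)}
  through step 1 (pick(b3,rmA,left)): drop {carry(b3,left)}, keep {ball_in(b2,rmA), ball_in(b4,rmD), free(right), robot_in(rmA)}, require {ball_in(b3,rmA), free(left), robot_in(rmA)}
    → {ball_in(b2,rmA), ball_in(b3,rmA), ball_in(b4,rmD), free(left), free(right), robot_in(rmA)}

== RESULT ==
["ball_in(b2,rmA)", "ball_in(b3,rmA)", "ball_in(b4,rmD)", "free(left)", "free(right)", "robot_in(rmA)"]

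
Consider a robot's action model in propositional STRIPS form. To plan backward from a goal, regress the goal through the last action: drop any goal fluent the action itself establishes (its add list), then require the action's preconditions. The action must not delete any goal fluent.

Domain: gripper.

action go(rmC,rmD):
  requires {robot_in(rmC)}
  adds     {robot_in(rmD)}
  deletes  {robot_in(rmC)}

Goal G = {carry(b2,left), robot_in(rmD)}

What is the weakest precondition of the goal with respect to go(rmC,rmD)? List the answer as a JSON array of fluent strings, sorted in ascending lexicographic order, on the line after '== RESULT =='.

Regress:
  G ∩ del = {}  (empty — regression defined)
  G \ add = {carry(b2,left), robot_in(rmD)} \ {robot_in(rmD)} = {carry(b2,left)}
  ∪ pre   = {carry(b2,left)} ∪ {robot_in(rmC)}
          = {carry(b2,left), robot_in(rmC)}

== RESULT ==
["carry(b2,left)", "robot_in(rmC)"]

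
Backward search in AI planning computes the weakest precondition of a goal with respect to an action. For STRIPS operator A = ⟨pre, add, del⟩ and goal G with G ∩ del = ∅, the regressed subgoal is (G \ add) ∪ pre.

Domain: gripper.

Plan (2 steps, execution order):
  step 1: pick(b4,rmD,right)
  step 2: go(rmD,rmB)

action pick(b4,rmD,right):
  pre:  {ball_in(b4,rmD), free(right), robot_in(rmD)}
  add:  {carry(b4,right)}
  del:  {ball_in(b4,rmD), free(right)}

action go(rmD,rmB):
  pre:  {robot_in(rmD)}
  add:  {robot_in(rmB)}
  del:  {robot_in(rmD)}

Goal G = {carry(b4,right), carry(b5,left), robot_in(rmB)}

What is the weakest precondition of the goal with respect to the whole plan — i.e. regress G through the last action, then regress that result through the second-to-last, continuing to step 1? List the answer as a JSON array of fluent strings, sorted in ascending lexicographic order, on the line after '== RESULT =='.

Regress step by step:
  through step 2 (go(rmD,rmB)): drop {robot_in(rmB)}, keep {carry(b4,right), carry(b5,left)}, require {robot_in(rmD)}
    → {carry(b4,right), carry(b5,left), robot_in(rmD)}
  through step 1 (pick(b4,rmD,right)): drop {carry(b4,right)}, keep {carry(b5,left), robot_in(rmD)}, require {ball_in(b4,rmD), free(right), robot_in(rmD)}
    → {ball_in(b4,rmD), carry(b5,left), free(right), robot_in(rmD)}

== RESULT ==
["ball_in(b4,rmD)", "carry(b5,left)", "free(right)", "robot_in(rmD)"]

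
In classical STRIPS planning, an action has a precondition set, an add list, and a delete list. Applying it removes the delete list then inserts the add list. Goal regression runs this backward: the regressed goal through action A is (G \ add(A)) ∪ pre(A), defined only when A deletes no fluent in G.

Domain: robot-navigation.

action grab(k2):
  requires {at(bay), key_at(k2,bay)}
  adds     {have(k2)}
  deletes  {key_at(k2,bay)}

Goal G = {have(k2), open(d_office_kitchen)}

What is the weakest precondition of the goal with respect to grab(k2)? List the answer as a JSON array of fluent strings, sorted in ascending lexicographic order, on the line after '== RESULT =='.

Regress:
  G ∩ del = {}  (empty — regression defined)
  G \ add = {have(k2), open(d_office_kitchen)} \ {have(k2)} = {open(d_office_kitchen)}
  ∪ pre   = {open(d_office_kitchen)} ∪ {at(bay), key_at(k2,bay)}
          = {at(bay), key_at(k2,bay), open(d_office_kitchen)}

== RESULT ==
["at(bay)", "key_at(k2,bay)", "open(d_office_kitchen)"]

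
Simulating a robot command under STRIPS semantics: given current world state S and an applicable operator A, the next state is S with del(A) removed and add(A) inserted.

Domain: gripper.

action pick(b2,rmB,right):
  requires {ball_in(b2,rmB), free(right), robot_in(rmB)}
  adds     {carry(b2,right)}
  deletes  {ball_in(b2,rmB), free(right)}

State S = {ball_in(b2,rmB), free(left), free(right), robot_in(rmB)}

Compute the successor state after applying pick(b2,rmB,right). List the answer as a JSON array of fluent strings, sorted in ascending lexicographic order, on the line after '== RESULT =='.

Progress:
  pre ⊆ S: {ball_in(b2,rmB), free(right), robot_in(rmB)} ⊆ S  — applicable
  S \ del = {free(left), robot_in(rmB)}
  ∪ add   = {carry(b2,right), free(left), robot_in(rmB)}

== RESULT ==
["carry(b2,right)", "free(left)", "robot_in(rmB)"]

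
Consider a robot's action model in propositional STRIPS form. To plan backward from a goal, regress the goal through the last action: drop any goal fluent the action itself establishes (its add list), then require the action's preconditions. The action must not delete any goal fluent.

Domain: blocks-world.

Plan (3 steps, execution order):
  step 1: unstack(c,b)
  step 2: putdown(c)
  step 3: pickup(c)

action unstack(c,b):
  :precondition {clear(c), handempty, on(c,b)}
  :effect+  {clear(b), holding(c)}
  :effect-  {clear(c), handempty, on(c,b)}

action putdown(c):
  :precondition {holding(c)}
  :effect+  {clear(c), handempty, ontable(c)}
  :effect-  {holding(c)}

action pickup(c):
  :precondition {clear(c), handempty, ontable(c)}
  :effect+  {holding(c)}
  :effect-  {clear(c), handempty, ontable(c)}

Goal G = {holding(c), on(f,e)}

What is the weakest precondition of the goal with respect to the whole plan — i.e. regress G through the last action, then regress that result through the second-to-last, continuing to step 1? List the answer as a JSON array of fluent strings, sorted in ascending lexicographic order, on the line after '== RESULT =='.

Work backward from the goal:
  through step 3 (pickup(c)): drop {holding(c)}, keep {on(f,e)}, require {clear(c), handempty, ontable(c)}
    → {clear(c), handempty, on(f,e), ontable(c)}
  through step 2 (putdown(c)): drop {clear(c), handempty, ontable(c)}, keep {on(f,e)}, require {holding(c)}
    → {holding(c), on(f,e)}
  through step 1 (unstack(c,b)): drop {holding(c)}, keep {on(f,e)}, require {clear(c), handempty, on(c,b)}
    → {clear(c), handempty, on(c,b), on(f,e)}

== RESULT ==
["clear(c)", "handempty", "on(c,b)", "on(f,e)"]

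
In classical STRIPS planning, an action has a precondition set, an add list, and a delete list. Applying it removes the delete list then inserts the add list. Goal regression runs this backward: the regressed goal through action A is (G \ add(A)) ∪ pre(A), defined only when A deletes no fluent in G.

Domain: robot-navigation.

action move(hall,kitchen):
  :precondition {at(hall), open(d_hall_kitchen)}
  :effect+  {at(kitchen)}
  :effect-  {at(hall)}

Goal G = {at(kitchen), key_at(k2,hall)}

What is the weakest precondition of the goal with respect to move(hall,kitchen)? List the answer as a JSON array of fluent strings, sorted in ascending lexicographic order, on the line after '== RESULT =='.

Regress:
  G ∩ del = {}  (empty — regression defined)
  G \ add = {at(kitchen), key_at(k2,hall)} \ {at(kitchen)} = {key_at(k2,hall)}
  ∪ pre   = {key_at(k2,hall)} ∪ {at(hall), open(d_hall_kitchen)}
          = {at(hall), key_at(k2,hall), open(d_hall_kitchen)}

== RESULT ==
["at(hall)", "key_at(k2,hall)", "open(d_hall_kitchen)"]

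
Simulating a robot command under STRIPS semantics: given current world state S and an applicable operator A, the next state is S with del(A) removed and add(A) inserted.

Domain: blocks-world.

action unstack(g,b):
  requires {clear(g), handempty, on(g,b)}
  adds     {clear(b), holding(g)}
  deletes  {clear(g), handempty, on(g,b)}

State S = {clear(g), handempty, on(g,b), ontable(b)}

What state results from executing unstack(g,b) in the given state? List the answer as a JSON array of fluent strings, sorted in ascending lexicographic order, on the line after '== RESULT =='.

Progress:
  pre ⊆ S: {clear(g), handempty, on(g,b)} ⊆ S  — applicable
  S \ del = {ontable(b)}
  ∪ add   = {clear(b), holding(g), ontable(b)}

== RESULT ==
["clear(b)", "holding(g)", "ontable(b)"]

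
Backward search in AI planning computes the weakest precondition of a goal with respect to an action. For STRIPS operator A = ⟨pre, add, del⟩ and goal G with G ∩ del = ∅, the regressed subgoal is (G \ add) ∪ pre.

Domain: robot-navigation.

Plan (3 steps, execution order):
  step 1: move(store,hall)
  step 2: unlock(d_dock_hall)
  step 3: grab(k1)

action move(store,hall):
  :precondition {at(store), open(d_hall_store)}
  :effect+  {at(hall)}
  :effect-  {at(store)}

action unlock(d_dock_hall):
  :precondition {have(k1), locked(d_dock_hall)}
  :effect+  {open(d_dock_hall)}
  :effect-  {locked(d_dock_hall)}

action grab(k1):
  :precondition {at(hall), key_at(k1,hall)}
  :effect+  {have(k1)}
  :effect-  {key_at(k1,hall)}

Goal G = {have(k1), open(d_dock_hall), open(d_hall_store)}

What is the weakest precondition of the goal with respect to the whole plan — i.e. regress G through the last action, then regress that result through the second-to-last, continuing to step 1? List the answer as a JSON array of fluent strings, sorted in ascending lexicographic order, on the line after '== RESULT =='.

Work backward from the goal:
  through step 3 (grab(k1)): drop {have(k1)}, keep {open(d_dock_hall), open(d_hall_store)}, require {at(hall), key_at(k1,hall)}
    → {at(hall), key_at(k1,hall), open(d_dock_hall), open(d_hall_store)}
  through step 2 (unlock(d_dock_hall)): drop {open(d_dock_hall)}, keep {at(hall), key_at(k1,hall), open(d_hall_store)}, require {have(k1), locked(d_dock_hall)}
    → {at(hall), have(k1), key_at(k1,hall), locked(d_dock_hall), open(d_hall_store)}
  through step 1 (move(store,hall)): drop {at(hall)}, keep {have(k1), key_at(k1,hall), locked(d_dock_hall), open(d_hall_store)}, require {at(store), open(d_hall_store)}
    → {at(store), have(k1), key_at(k1,hall), locked(d_dock_hall), open(d_hall_store)}

== RESULT ==
["at(store)", "have(k1)", "key_at(k1,hall)", "locked(d_dock_hall)", "open(d_hall_store)"]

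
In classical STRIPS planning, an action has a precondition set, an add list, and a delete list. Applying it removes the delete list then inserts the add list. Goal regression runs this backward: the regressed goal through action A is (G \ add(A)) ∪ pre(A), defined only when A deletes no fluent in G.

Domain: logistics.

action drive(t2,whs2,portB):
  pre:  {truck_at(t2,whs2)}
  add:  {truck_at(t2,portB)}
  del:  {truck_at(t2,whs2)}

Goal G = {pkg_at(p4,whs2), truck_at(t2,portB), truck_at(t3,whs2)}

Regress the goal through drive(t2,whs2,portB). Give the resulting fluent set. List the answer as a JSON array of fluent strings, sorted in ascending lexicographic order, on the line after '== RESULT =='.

Regress:
  G ∩ del = {}  (empty — regression defined)
  G \ add = {pkg_at(p4,whs2), truck_at(t2,portB), truck_at(t3,whs2)} \ {truck_at(t2,portB)} = {pkg_at(p4,whs2), truck_at(t3,whs2)}
  ∪ pre   = {pkg_at(p4,whs2), truck_at(t3,whs2)} ∪ {truck_at(t2,whs2)}
          = {pkg_at(p4,whs2), truck_at(t2,whs2), truck_at(t3,whs2)}

== RESULT ==
["pkg_at(p4,whs2)", "truck_at(t2,whs2)", "truck_at(t3,whs2)"]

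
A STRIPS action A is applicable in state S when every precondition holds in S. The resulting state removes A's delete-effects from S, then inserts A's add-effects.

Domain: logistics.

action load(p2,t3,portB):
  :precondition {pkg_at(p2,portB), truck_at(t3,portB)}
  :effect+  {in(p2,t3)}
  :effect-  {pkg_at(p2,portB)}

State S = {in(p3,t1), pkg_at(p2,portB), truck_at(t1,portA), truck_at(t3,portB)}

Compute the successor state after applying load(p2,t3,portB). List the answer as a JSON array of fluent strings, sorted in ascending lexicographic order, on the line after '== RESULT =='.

Compute (S \ del) ∪ add:
  pre ⊆ S: {pkg_at(p2,portB), truck_at(t3,portB)} ⊆ S  — applicable
  S \ del = {in(p3,t1), truck_at(t1,portA), truck_at(t3,portB)}
  ∪ add   = {in(p2,t3), in(p3,t1), truck_at(t1,portA), truck_at(t3,portB)}

== RESULT ==
["in(p2,t3)", "in(p3,t1)", "truck_at(t1,portA)", "truck_at(t3,portB)"]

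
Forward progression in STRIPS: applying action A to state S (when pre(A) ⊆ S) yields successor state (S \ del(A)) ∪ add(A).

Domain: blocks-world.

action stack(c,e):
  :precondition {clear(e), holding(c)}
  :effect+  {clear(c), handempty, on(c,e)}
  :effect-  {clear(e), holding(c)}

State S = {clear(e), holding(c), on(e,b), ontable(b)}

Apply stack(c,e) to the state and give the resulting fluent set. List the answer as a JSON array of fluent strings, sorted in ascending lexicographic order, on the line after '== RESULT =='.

Compute (S \ del) ∪ add:
  pre ⊆ S: {clear(e), holding(c)} ⊆ S  — applicable
  S \ del = {on(e,b), ontable(b)}
  ∪ add   = {clear(c), handempty, on(c,e), on(e,b), ontable(b)}

== RESULT ==
["clear(c)", "handempty", "on(c,e)", "on(e,b)", "ontable(b)"]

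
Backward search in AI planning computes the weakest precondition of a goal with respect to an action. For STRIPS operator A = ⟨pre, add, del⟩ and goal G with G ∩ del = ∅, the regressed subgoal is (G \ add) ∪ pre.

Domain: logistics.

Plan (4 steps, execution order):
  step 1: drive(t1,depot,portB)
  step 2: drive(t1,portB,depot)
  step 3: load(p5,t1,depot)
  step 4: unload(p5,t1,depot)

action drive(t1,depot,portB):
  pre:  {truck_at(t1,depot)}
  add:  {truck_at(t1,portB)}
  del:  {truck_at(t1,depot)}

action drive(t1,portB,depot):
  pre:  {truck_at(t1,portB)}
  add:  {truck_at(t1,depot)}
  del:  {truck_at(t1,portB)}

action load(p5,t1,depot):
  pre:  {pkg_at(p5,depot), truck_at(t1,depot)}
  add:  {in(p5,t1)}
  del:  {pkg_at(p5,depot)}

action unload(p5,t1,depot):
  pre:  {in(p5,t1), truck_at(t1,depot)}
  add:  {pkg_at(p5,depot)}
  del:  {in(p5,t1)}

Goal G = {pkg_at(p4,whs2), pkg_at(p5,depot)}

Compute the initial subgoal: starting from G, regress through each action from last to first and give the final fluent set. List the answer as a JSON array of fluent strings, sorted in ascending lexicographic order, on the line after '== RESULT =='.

Work backward from the goal:
  through step 4 (unload(p5,t1,depot)): drop {pkg_at(p5,depot)}, keep {pkg_at(p4,whs2)}, require {in(p5,t1), truck_at(t1,depot)}
    → {in(p5,t1), pkg_at(p4,whs2), truck_at(t1,depot)}
  through step 3 (load(p5,t1,depot)): drop {in(p5,t1)}, keep {pkg_at(p4,whs2), truck_at(t1,depot)}, require {pkg_at(p5,depot), truck_at(t1,depot)}
    → {pkg_at(p4,whs2), pkg_at(p5,depot), truck_at(t1,depot)}
  through step 2 (drive(t1,portB,depot)): drop {truck_at(t1,depot)}, keep {pkg_at(p4,whs2), pkg_at(p5,depot)}, require {truck_at(t1,portB)}
    → {pkg_at(p4,whs2), pkg_at(p5,depot), truck_at(t1,portB)}
  through step 1 (drive(t1,depot,portB)): drop {truck_at(t1,portB)}, keep {pkg_at(p4,whs2), pkg_at(p5,depot)}, require {truck_at(t1,depot)}
    → {pkg_at(p4,whs2), pkg_at(p5,depot), truck_at(t1,depot)}

== RESULT ==
["pkg_at(p4,whs2)", "pkg_at(p5,depot)", "truck_at(t1,depot)"]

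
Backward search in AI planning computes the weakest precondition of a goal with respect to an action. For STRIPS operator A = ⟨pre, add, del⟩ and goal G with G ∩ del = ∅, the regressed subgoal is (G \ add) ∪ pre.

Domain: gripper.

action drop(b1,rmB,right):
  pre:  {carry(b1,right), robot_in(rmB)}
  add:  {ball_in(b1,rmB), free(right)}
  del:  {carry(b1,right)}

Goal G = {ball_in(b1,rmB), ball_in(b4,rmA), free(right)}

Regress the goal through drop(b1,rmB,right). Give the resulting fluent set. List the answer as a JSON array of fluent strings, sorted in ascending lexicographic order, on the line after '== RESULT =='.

Compute (G \ add) ∪ pre:
  G ∩ del = {}  (empty — regression defined)
  G \ add = {ball_in(b1,rmB), ball_in(b4,rmA), free(right)} \ {ball_in(b1,rmB), free(right)} = {ball_in(b4,rmA)}
  ∪ pre   = {ball_in(b4,rmA)} ∪ {carry(b1,right), robot_in(rmB)}
          = {ball_in(b4,rmA), carry(b1,right), robot_in(rmB)}

== RESULT ==
["ball_in(b4,rmA)", "carry(b1,right)", "robot_in(rmB)"]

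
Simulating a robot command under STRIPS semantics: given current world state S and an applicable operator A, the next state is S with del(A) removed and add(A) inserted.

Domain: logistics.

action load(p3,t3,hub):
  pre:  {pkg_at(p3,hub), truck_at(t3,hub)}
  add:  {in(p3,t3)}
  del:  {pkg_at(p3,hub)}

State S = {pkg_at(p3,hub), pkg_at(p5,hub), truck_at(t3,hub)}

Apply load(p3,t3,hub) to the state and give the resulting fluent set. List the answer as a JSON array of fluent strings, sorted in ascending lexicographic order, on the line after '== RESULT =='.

Progress:
  pre ⊆ S: {pkg_at(p3,hub), truck_at(t3,hub)} ⊆ S  — applicable
  S \ del = {pkg_at(p5,hub), truck_at(t3,hub)}
  ∪ add   = {in(p3,t3), pkg_at(p5,hub), truck_at(t3,hub)}

== RESULT ==
["in(p3,t3)", "pkg_at(p5,hub)", "truck_at(t3,hub)"]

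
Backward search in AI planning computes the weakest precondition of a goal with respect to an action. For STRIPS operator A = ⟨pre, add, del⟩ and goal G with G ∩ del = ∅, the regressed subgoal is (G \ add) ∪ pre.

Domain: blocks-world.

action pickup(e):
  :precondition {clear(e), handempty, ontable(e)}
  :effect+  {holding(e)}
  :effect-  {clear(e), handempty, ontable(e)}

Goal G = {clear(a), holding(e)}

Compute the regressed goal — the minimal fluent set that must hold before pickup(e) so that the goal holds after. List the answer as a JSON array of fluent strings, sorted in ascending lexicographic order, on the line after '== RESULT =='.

Compute (G \ add) ∪ pre:
  G ∩ del = {}  (empty — regression defined)
  G \ add = {clear(a), holding(e)} \ {holding(e)} = {clear(a)}
  ∪ pre   = {clear(a)} ∪ {clear(e), handempty, ontable(e)}
          = {clear(a), clear(e), handempty, ontable(e)}

== RESULT ==
["clear(a)", "clear(e)", "handempty", "ontable(e)"]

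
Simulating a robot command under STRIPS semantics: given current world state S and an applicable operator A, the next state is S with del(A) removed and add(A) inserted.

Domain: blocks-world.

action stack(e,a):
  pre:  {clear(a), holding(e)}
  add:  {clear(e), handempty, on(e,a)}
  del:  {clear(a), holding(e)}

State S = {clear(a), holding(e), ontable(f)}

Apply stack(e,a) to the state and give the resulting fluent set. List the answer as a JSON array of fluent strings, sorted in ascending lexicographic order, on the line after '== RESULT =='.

Progress:
  pre ⊆ S: {clear(a), holding(e)} ⊆ S  — applicable
  S \ del = {ontable(f)}
  ∪ add   = {clear(e), handempty, on(e,a), ontable(f)}

== RESULT ==
["clear(e)", "handempty", "on(e,a)", "ontable(f)"]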